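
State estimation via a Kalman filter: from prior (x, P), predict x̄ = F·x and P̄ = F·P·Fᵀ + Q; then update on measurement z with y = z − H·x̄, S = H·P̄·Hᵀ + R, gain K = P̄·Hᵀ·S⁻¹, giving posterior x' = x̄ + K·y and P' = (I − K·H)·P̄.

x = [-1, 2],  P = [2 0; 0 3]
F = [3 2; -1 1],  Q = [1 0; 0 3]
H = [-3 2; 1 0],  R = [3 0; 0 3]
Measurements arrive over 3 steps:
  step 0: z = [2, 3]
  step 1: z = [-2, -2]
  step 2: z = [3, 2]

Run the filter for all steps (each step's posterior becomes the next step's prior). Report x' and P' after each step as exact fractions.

step 0: x̄ = F·x = [1, 3]
step 0: P̄ = F·P·Fᵀ + Q = [31 0; 0 8]
step 0: y = z − H·x̄ = [-1, 2]
step 0: S = H·P̄·Hᵀ + R = [314 -93; -93 34]
step 0: K = P̄·Hᵀ·S⁻¹ = [-279/2027 1085/2027; 544/2027 1488/2027]
step 0: x' = x̄ + K·y = [4476/2027, 8513/2027]
step 0: P' = (I − K·H)·P̄ = [3255/2027 4464/2027; 4464/2027 7512/2027]
step 1: x̄ = F·x = [30454/2027, 4037/2027]
step 1: P̄ = F·P·Fᵀ + Q = [114938/2027 9723/2027; 9723/2027 7920/2027]
step 1: y = z − H·x̄ = [79234/2027, -34508/2027]
step 1: S = H·P̄·Hᵀ + R = [955527/2027 -325368/2027; -325368/2027 121019/2027]
step 1: K = P̄·Hᵀ·S⁻¹ = [-325368/1607069 651542/1607069; 254973/1607069 814629/1607069]
step 1: x' = x̄ + K·y = [334514/1607069, -701011/1607069]
step 1: P' = (I − K·H)·P̄ = [1954626/1607069 2443887/1607069; 2443887/1607069 4048290/1607069]
step 2: x̄ = F·x = [-398480/1607069, -1035525/1607069]
step 2: P̄ = F·P·Fᵀ + Q = [64718507/1607069 4676589/1607069; 4676589/1607069 5936349/1607069]
step 2: y = z − H·x̄ = [5696817/1607069, 3612618/1607069]
step 2: S = H·P̄·Hᵀ + R = [554914098/1607069 -184802343/1607069; -184802343/1607069 69539714/1607069]
step 2: K = P̄·Hᵀ·S⁻¹ = [-61600781/306746263 121774897/306746263; 148146023/920238789 151861955/306746263]
step 2: x' = x̄ + K·y = [-20680159/306746263, 318776648/306746263]
step 2: P' = (I − K·H)·P̄ = [365324691/306746263 455585865/306746263; 455585865/306746263 757451809/306746263]

step 0: x' = [4476/2027, 8513/2027], P' = [3255/2027 4464/2027; 4464/2027 7512/2027]
step 1: x' = [334514/1607069, -701011/1607069], P' = [1954626/1607069 2443887/1607069; 2443887/1607069 4048290/1607069]
step 2: x' = [-20680159/306746263, 318776648/306746263], P' = [365324691/306746263 455585865/306746263; 455585865/306746263 757451809/306746263]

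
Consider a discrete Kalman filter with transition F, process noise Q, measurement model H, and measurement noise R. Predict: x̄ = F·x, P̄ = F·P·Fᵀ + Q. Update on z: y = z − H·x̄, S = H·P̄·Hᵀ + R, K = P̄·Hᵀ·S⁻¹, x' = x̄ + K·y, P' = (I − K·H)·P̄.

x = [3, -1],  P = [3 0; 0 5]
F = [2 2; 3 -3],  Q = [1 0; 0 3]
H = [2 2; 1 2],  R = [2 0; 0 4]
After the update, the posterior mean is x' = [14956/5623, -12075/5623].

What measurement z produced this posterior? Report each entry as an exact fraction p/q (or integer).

x̄ = F·x = [4, 12]
P̄ = F·P·Fᵀ + Q = [33 -12; -12 75]
S = H·P̄·Hᵀ + R = [338 294; 294 289]
K = P̄·Hᵀ·S⁻¹ = [4746/5623 -4653/5623; -2079/5623 4800/5623]
x' − x̄ = [-7536/5623, -79551/5623] = K·y
y = (KᵀK)⁻¹·Kᵀ·(x' − x̄) = [-31, -30]
z = y + H·x̄ = [-31, -30] + [32, 28] = [1, -2]

z = [1, -2]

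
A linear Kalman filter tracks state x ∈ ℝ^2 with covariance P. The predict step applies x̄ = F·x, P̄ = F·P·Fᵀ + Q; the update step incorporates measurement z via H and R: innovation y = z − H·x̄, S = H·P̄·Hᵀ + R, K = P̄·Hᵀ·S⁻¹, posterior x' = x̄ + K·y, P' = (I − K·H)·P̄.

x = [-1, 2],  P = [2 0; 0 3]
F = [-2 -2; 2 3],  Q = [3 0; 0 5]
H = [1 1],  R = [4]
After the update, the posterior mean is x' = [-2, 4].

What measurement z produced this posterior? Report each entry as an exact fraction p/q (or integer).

x̄ = F·x = [-2, 4]
P̄ = F·P·Fᵀ + Q = [23 -26; -26 40]
S = H·P̄·Hᵀ + R = [15]
K = P̄·Hᵀ·S⁻¹ = [-1/5; 14/15]
x' − x̄ = [0, 0] = K·y
y = (KᵀK)⁻¹·Kᵀ·(x' − x̄) = [0]
z = y + H·x̄ = [0] + [2] = [2]

z = [2]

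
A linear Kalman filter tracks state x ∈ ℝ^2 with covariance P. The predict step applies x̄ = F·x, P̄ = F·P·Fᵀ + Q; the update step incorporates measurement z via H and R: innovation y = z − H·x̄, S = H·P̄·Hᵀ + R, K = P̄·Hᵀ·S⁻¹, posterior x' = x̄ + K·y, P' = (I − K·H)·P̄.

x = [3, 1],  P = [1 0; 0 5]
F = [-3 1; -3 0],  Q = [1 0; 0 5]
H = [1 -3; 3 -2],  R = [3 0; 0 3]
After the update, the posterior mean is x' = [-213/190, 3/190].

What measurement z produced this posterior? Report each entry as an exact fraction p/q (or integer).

z = [-2, -3]

x̄ = F·x = [-8, -9]
P̄ = F·P·Fᵀ + Q = [15 9; 9 14]
S = H·P̄·Hᵀ + R = [90 30; 30 86]
K = P̄·Hᵀ·S⁻¹ = [-307/1140 31/76; -39/95 5/38]
x' − x̄ = [1307/190, 1713/190] = K·y
y = (KᵀK)⁻¹·Kᵀ·(x' − x̄) = [-21, 3]
z = y + H·x̄ = [-21, 3] + [19, -6] = [-2, -3]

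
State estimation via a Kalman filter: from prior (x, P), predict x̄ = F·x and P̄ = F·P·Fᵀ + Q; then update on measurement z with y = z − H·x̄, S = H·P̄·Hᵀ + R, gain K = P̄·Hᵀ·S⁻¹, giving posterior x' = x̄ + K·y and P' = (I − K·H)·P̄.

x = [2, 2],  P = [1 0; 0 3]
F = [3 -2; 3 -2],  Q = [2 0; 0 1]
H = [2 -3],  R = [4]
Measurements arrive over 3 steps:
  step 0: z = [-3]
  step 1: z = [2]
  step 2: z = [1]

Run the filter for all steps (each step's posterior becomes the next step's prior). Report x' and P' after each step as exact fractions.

step 0: x' = [101/42, 18/7], P' = [677/42 79/7; 79/7 58/7]
step 1: x' = [-19/47, -40/47], P' = [18933/893 13346/893; 13346/893 9752/893]
step 2: x' = [-17378/34003, -22033/34003], P' = [1550061/68006 547141/34003; 547141/34003 399382/34003]

step 0: x̄ = F·x = [2, 2]
step 0: P̄ = F·P·Fᵀ + Q = [23 21; 21 22]
step 0: y = z − H·x̄ = [-1]
step 0: S = H·P̄·Hᵀ + R = [42]
step 0: K = P̄·Hᵀ·S⁻¹ = [-17/42; -4/7]
step 0: x' = x̄ + K·y = [101/42, 18/7]
step 0: P' = (I − K·H)·P̄ = [677/42 79/7; 79/7 58/7]
step 1: x̄ = F·x = [29/14, 29/14]
step 1: P̄ = F·P·Fᵀ + Q = [627/14 599/14; 599/14 613/14]
step 1: y = z − H·x̄ = [57/14]
step 1: S = H·P̄·Hᵀ + R = [893/14]
step 1: K = P̄·Hᵀ·S⁻¹ = [-543/893; -641/893]
step 1: x' = x̄ + K·y = [-19/47, -40/47]
step 1: P' = (I − K·H)·P̄ = [18933/893 13346/893; 13346/893 9752/893]
step 2: x̄ = F·x = [23/47, 23/47]
step 2: P̄ = F·P·Fᵀ + Q = [51039/893 49253/893; 49253/893 50146/893]
step 2: y = z − H·x̄ = [70/47]
step 2: S = H·P̄·Hᵀ + R = [68006/893]
step 2: K = P̄·Hᵀ·S⁻¹ = [-45681/68006; -25966/34003]
step 2: x' = x̄ + K·y = [-17378/34003, -22033/34003]
step 2: P' = (I − K·H)·P̄ = [1550061/68006 547141/34003; 547141/34003 399382/34003]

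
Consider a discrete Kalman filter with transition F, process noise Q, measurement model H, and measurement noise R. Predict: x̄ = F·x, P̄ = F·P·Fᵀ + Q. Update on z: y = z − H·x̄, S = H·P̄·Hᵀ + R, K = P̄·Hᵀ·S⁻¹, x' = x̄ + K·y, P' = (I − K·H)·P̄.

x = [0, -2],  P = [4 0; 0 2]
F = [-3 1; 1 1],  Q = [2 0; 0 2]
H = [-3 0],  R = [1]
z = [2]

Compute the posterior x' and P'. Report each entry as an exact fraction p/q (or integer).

x' = [-242/361, -842/361]
P' = [40/361 -10/361; -10/361 1988/361]

x̄ = F·x = [-2, -2]
P̄ = F·P·Fᵀ + Q = [40 -10; -10 8]
y = z − H·x̄ = [-4]
S = H·P̄·Hᵀ + R = [361]
K = P̄·Hᵀ·S⁻¹ = [-120/361; 30/361]
x' = x̄ + K·y = [-242/361, -842/361]
P' = (I − K·H)·P̄ = [40/361 -10/361; -10/361 1988/361]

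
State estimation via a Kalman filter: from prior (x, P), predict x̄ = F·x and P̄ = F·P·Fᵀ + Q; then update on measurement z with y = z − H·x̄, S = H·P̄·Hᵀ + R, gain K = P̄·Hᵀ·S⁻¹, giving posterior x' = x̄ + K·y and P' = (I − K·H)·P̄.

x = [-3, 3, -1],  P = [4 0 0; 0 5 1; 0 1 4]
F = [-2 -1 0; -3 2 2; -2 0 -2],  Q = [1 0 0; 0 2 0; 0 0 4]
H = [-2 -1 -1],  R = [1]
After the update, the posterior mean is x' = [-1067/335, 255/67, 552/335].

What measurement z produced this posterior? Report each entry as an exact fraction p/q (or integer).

x̄ = F·x = [3, 13, 8]
P̄ = F·P·Fᵀ + Q = [22 12 18; 12 82 4; 18 4 36]
S = H·P̄·Hᵀ + R = [335]
K = P̄·Hᵀ·S⁻¹ = [-74/335; -22/67; -76/335]
x' − x̄ = [-2072/335, -616/67, -2128/335] = K·y
y = (KᵀK)⁻¹·Kᵀ·(x' − x̄) = [28]
z = y + H·x̄ = [28] + [-27] = [1]

z = [1]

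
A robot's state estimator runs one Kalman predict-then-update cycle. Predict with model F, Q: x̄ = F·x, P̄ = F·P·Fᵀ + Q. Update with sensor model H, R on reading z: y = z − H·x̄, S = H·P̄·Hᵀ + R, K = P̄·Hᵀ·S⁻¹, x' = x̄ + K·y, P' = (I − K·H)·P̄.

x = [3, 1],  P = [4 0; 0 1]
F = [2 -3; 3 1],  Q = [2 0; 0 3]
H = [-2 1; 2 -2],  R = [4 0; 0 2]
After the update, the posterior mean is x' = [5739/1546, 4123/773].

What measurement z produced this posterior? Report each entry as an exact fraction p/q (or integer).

x̄ = F·x = [3, 10]
P̄ = F·P·Fᵀ + Q = [27 21; 21 40]
S = H·P̄·Hᵀ + R = [68 -62; -62 102]
K = P̄·Hᵀ·S⁻¹ = [-1311/1546 -615/1546; -640/773 -677/773]
x' − x̄ = [1101/1546, -3607/773] = K·y
y = (KᵀK)⁻¹·Kᵀ·(x' − x̄) = [-6, 11]
z = y + H·x̄ = [-6, 11] + [4, -14] = [-2, -3]

z = [-2, -3]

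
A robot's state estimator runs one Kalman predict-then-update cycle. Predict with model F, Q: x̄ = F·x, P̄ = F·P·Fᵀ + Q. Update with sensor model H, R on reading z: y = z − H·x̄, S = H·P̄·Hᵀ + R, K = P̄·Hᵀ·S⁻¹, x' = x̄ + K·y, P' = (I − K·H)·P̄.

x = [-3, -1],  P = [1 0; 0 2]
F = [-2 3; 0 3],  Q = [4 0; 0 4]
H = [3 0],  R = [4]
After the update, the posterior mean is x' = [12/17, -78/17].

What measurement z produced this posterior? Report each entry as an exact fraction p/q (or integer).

x̄ = F·x = [3, -3]
P̄ = F·P·Fᵀ + Q = [26 18; 18 22]
S = H·P̄·Hᵀ + R = [238]
K = P̄·Hᵀ·S⁻¹ = [39/119; 27/119]
x' − x̄ = [-39/17, -27/17] = K·y
y = (KᵀK)⁻¹·Kᵀ·(x' − x̄) = [-7]
z = y + H·x̄ = [-7] + [9] = [2]

z = [2]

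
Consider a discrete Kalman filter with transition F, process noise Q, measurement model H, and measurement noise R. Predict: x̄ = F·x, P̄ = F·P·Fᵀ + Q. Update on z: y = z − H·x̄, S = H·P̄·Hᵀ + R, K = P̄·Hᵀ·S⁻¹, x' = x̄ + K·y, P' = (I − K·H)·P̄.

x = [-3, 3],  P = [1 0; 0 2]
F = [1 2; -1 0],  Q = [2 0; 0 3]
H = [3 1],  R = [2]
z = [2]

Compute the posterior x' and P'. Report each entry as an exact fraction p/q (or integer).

x̄ = F·x = [3, 3]
P̄ = F·P·Fᵀ + Q = [11 -1; -1 4]
y = z − H·x̄ = [-10]
S = H·P̄·Hᵀ + R = [99]
K = P̄·Hᵀ·S⁻¹ = [32/99; 1/99]
x' = x̄ + K·y = [-23/99, 287/99]
P' = (I − K·H)·P̄ = [65/99 -131/99; -131/99 395/99]

x' = [-23/99, 287/99]
P' = [65/99 -131/99; -131/99 395/99]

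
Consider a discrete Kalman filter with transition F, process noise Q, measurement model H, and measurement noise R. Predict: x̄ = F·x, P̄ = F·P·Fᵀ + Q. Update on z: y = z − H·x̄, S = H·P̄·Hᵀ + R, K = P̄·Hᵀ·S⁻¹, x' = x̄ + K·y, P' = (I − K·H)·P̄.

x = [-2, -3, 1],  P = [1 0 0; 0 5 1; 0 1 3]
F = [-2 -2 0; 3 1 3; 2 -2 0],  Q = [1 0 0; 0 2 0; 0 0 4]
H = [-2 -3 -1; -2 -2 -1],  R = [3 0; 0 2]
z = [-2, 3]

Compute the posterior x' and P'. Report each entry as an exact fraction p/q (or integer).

x̄ = F·x = [10, -6, 2]
P̄ = F·P·Fᵀ + Q = [25 -22 16; -22 49 -10; 16 -10 28]
y = z − H·x̄ = [2, 13]
S = H·P̄·Hᵀ + R = [312 216; 216 174]
K = P̄·Hᵀ·S⁻¹ = [33/53 -143/159; -7/8 5/6; 95/212 -125/159]
x' = x̄ + K·y = [-71/159, 37/12, -2329/318]
P' = (I − K·H)·P̄ = [829/159 -11/3 -206/159; -11/3 103/24 -35/12; -206/159 -35/12 3179/318]

x' = [-71/159, 37/12, -2329/318]
P' = [829/159 -11/3 -206/159; -11/3 103/24 -35/12; -206/159 -35/12 3179/318]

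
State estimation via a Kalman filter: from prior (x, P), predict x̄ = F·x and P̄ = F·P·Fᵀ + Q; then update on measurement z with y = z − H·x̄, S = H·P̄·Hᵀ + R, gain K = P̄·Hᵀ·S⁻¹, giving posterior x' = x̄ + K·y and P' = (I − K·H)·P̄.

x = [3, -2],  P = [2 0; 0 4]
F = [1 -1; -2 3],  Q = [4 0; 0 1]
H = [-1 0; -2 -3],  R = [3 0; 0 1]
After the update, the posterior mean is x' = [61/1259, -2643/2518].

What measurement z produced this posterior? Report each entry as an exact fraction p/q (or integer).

x̄ = F·x = [5, -12]
P̄ = F·P·Fᵀ + Q = [10 -16; -16 45]
S = H·P̄·Hᵀ + R = [13 -28; -28 254]
K = P̄·Hᵀ·S⁻¹ = [-878/1259 42/1259; 590/1259 -891/2518]
x' − x̄ = [-6234/1259, 27573/2518] = K·y
y = (KᵀK)⁻¹·Kᵀ·(x' − x̄) = [6, -23]
z = y + H·x̄ = [6, -23] + [-5, 26] = [1, 3]

z = [1, 3]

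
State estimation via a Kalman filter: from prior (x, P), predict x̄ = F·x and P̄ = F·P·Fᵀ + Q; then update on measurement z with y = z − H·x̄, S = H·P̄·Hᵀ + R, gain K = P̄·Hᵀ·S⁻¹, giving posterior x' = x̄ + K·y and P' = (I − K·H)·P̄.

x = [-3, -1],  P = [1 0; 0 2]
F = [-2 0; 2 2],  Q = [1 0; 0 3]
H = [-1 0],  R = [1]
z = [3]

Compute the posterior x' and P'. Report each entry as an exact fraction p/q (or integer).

x̄ = F·x = [6, -8]
P̄ = F·P·Fᵀ + Q = [5 -4; -4 15]
y = z − H·x̄ = [9]
S = H·P̄·Hᵀ + R = [6]
K = P̄·Hᵀ·S⁻¹ = [-5/6; 2/3]
x' = x̄ + K·y = [-3/2, -2]
P' = (I − K·H)·P̄ = [5/6 -2/3; -2/3 37/3]

x' = [-3/2, -2]
P' = [5/6 -2/3; -2/3 37/3]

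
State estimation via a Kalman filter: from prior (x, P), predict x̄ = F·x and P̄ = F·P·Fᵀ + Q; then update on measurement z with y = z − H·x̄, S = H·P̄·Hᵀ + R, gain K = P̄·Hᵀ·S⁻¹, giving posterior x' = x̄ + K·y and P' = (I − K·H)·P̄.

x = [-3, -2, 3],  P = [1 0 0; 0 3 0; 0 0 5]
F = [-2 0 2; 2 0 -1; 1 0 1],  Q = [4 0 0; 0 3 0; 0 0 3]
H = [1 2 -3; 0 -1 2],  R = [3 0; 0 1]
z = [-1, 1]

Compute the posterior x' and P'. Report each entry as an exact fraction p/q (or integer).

x̄ = F·x = [12, -9, 0]
P̄ = F·P·Fᵀ + Q = [28 -14 8; -14 12 -3; 8 -3 9]
y = z − H·x̄ = [5, -8]
S = H·P̄·Hᵀ + R = [92 -69; -69 61]
K = P̄·Hᵀ·S⁻¹ = [606/851 48/37; -83/851 -15/37; -76/851 9/37]
x' = x̄ + K·y = [4410/851, -5314/851, -2036/851]
P' = (I − K·H)·P̄ = [5252/851 -3556/851 -1226/851; -3556/851 5579/851 2617/851; -1226/851 2617/851 1412/851]

x' = [4410/851, -5314/851, -2036/851]
P' = [5252/851 -3556/851 -1226/851; -3556/851 5579/851 2617/851; -1226/851 2617/851 1412/851]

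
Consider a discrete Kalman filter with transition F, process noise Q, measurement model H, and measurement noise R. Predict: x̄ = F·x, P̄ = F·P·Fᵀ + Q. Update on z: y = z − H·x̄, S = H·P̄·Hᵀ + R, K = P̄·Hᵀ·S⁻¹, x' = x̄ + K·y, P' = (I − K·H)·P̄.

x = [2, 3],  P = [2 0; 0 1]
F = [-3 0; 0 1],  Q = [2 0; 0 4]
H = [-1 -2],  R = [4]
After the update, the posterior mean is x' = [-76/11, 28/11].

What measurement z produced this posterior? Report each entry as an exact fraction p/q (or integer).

z = [2]

x̄ = F·x = [-6, 3]
P̄ = F·P·Fᵀ + Q = [20 0; 0 5]
S = H·P̄·Hᵀ + R = [44]
K = P̄·Hᵀ·S⁻¹ = [-5/11; -5/22]
x' − x̄ = [-10/11, -5/11] = K·y
y = (KᵀK)⁻¹·Kᵀ·(x' − x̄) = [2]
z = y + H·x̄ = [2] + [0] = [2]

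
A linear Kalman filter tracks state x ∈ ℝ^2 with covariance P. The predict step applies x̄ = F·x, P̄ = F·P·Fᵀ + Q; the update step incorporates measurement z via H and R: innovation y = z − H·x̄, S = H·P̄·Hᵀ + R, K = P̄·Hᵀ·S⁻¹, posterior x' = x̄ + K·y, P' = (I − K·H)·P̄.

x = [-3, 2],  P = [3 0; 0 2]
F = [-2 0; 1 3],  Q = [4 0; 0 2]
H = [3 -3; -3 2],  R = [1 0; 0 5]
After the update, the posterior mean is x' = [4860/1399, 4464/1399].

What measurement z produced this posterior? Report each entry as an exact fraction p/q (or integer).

z = [1, -3]

x̄ = F·x = [6, 3]
P̄ = F·P·Fᵀ + Q = [16 -6; -6 23]
S = H·P̄·Hᵀ + R = [460 -372; -372 313]
K = P̄·Hᵀ·S⁻¹ = [-831/2798 -762/1399; -3423/5596 -731/1399]
x' − x̄ = [-3534/1399, 267/1399] = K·y
y = (KᵀK)⁻¹·Kᵀ·(x' − x̄) = [-8, 9]
z = y + H·x̄ = [-8, 9] + [9, -12] = [1, -3]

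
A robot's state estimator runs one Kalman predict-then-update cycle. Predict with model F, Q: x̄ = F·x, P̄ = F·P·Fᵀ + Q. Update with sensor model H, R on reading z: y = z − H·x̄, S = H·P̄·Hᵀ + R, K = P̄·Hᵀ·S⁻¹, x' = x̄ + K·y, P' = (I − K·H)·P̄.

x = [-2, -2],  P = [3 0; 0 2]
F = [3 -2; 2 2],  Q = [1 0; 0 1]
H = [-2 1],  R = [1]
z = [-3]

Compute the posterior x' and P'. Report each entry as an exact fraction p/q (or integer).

x̄ = F·x = [-2, -8]
P̄ = F·P·Fᵀ + Q = [36 10; 10 21]
y = z − H·x̄ = [1]
S = H·P̄·Hᵀ + R = [126]
K = P̄·Hᵀ·S⁻¹ = [-31/63; 1/126]
x' = x̄ + K·y = [-157/63, -1007/126]
P' = (I − K·H)·P̄ = [346/63 661/63; 661/63 2645/126]

x' = [-157/63, -1007/126]
P' = [346/63 661/63; 661/63 2645/126]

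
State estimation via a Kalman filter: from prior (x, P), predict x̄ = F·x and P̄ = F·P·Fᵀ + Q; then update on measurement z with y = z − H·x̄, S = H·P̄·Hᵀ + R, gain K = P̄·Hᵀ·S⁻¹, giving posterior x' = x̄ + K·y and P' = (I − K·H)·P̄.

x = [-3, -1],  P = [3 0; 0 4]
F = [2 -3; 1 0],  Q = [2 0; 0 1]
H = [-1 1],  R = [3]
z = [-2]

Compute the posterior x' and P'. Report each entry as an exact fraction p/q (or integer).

x̄ = F·x = [-3, -3]
P̄ = F·P·Fᵀ + Q = [50 6; 6 4]
y = z − H·x̄ = [-2]
S = H·P̄·Hᵀ + R = [45]
K = P̄·Hᵀ·S⁻¹ = [-44/45; -2/45]
x' = x̄ + K·y = [-47/45, -131/45]
P' = (I − K·H)·P̄ = [314/45 182/45; 182/45 176/45]

x' = [-47/45, -131/45]
P' = [314/45 182/45; 182/45 176/45]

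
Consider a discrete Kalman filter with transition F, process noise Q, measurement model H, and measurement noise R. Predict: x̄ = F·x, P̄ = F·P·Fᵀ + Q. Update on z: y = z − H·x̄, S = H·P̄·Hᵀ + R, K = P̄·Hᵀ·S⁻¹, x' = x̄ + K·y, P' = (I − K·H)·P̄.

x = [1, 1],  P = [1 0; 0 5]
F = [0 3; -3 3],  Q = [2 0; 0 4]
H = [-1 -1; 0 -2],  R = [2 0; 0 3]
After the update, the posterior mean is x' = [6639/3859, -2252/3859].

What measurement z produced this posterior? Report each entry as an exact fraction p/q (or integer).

z = [-1, 1]

x̄ = F·x = [3, 0]
P̄ = F·P·Fᵀ + Q = [47 45; 45 58]
S = H·P̄·Hᵀ + R = [197 206; 206 235]
K = P̄·Hᵀ·S⁻¹ = [-3080/3859 1222/3859; -309/3859 -1634/3859]
x' − x̄ = [-4938/3859, -2252/3859] = K·y
y = (KᵀK)⁻¹·Kᵀ·(x' − x̄) = [2, 1]
z = y + H·x̄ = [2, 1] + [-3, 0] = [-1, 1]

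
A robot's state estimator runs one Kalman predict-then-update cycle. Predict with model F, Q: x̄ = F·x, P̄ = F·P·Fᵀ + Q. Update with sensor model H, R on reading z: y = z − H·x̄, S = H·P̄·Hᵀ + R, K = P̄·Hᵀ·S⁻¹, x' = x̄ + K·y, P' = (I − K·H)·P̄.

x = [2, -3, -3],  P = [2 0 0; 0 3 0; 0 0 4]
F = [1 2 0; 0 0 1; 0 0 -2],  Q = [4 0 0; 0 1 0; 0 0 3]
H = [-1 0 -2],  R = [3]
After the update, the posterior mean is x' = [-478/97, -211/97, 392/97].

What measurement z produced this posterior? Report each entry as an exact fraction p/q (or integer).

z = [-3]

x̄ = F·x = [-4, -3, 6]
P̄ = F·P·Fᵀ + Q = [18 0 0; 0 5 -8; 0 -8 19]
S = H·P̄·Hᵀ + R = [97]
K = P̄·Hᵀ·S⁻¹ = [-18/97; 16/97; -38/97]
x' − x̄ = [-90/97, 80/97, -190/97] = K·y
y = (KᵀK)⁻¹·Kᵀ·(x' − x̄) = [5]
z = y + H·x̄ = [5] + [-8] = [-3]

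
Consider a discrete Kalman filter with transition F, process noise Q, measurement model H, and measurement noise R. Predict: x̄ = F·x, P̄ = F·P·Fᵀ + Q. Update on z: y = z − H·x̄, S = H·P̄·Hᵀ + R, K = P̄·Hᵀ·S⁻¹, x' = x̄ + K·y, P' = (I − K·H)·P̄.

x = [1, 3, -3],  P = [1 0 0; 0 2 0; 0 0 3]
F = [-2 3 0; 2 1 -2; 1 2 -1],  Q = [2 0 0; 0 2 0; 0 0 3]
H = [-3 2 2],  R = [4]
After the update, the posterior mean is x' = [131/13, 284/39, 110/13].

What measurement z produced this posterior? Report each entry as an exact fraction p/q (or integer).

z = [1]

x̄ = F·x = [7, 11, 10]
P̄ = F·P·Fᵀ + Q = [24 2 10; 2 20 12; 10 12 15]
S = H·P̄·Hᵀ + R = [312]
K = P̄·Hᵀ·S⁻¹ = [-2/13; 29/156; 1/13]
x' − x̄ = [40/13, -145/39, -20/13] = K·y
y = (KᵀK)⁻¹·Kᵀ·(x' − x̄) = [-20]
z = y + H·x̄ = [-20] + [21] = [1]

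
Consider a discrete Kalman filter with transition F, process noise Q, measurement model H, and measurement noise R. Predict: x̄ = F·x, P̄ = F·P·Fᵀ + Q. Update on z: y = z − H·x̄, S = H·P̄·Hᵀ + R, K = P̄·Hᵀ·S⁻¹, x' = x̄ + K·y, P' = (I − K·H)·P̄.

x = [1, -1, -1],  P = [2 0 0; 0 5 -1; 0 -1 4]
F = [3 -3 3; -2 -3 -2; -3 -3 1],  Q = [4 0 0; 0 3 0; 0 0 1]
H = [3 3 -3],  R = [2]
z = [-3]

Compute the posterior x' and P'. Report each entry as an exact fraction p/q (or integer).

x̄ = F·x = [3, 3, -1]
P̄ = F·P·Fᵀ + Q = [121 12 51; 12 60 46; 51 46 74]
y = z − H·x̄ = [-24]
S = H·P̄·Hᵀ + R = [767]
K = P̄·Hᵀ·S⁻¹ = [246/767; 6/59; 69/767]
x' = x̄ + K·y = [-3603/767, 33/59, -2423/767]
P' = (I − K·H)·P̄ = [32291/767 -768/59 22143/767; -768/59 3072/59 2300/59; 22143/767 2300/59 51997/767]

x' = [-3603/767, 33/59, -2423/767]
P' = [32291/767 -768/59 22143/767; -768/59 3072/59 2300/59; 22143/767 2300/59 51997/767]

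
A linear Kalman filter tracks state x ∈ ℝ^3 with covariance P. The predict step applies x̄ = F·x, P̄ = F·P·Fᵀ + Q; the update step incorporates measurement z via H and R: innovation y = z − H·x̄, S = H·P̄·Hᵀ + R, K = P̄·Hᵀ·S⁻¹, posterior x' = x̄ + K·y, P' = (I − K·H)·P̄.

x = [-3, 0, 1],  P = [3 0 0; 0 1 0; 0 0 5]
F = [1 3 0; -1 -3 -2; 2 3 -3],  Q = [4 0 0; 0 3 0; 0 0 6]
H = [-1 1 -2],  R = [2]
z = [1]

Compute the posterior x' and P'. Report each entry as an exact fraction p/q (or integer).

x' = [123/365, 8/365, -261/365]
P' = [2476/365 -3394/365 -2877/365; -3394/365 12486/365 7923/365; -2877/365 7923/365 5544/365]

x̄ = F·x = [-3, 1, -9]
P̄ = F·P·Fᵀ + Q = [16 -12 15; -12 35 15; 15 15 72]
y = z − H·x̄ = [-21]
S = H·P̄·Hᵀ + R = [365]
K = P̄·Hᵀ·S⁻¹ = [-58/365; 17/365; -144/365]
x' = x̄ + K·y = [123/365, 8/365, -261/365]
P' = (I − K·H)·P̄ = [2476/365 -3394/365 -2877/365; -3394/365 12486/365 7923/365; -2877/365 7923/365 5544/365]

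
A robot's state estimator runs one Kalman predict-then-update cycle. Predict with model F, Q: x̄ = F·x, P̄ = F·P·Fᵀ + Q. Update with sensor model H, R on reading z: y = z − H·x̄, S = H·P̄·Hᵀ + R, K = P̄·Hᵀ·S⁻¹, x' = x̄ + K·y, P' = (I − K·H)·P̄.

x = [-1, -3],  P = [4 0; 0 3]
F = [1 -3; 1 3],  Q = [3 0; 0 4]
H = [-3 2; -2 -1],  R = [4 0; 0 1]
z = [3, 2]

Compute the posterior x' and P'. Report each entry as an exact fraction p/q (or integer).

x' = [-32449/33431, -35/331]
P' = [5424/33431 -14/331; -14/331 165/331]

x̄ = F·x = [8, -10]
P̄ = F·P·Fᵀ + Q = [34 -23; -23 35]
y = z − H·x̄ = [47, 8]
S = H·P̄·Hᵀ + R = [726 157; 157 80]
K = P̄·Hᵀ·S⁻¹ = [-4775/33431 -9434/33431; 93/331 -137/331]
x' = x̄ + K·y = [-32449/33431, -35/331]
P' = (I − K·H)·P̄ = [5424/33431 -14/331; -14/331 165/331]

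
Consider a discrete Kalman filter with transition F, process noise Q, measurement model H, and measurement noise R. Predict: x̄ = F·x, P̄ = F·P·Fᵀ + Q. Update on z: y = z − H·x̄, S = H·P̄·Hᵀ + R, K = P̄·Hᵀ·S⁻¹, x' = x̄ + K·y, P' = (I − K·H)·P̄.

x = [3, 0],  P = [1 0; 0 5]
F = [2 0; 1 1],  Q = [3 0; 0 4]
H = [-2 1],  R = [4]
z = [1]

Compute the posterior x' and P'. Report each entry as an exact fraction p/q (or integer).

x' = [42/17, 81/17]
P' = [47/17 70/17; 70/17 152/17]

x̄ = F·x = [6, 3]
P̄ = F·P·Fᵀ + Q = [7 2; 2 10]
y = z − H·x̄ = [10]
S = H·P̄·Hᵀ + R = [34]
K = P̄·Hᵀ·S⁻¹ = [-6/17; 3/17]
x' = x̄ + K·y = [42/17, 81/17]
P' = (I − K·H)·P̄ = [47/17 70/17; 70/17 152/17]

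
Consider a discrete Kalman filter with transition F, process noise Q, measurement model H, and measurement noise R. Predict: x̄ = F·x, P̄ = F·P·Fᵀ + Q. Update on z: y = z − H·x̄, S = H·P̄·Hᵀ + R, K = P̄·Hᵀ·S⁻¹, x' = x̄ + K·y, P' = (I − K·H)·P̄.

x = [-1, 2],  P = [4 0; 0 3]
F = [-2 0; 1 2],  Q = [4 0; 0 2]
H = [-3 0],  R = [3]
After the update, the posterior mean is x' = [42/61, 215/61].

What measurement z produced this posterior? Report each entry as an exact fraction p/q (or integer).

x̄ = F·x = [2, 3]
P̄ = F·P·Fᵀ + Q = [20 -8; -8 18]
S = H·P̄·Hᵀ + R = [183]
K = P̄·Hᵀ·S⁻¹ = [-20/61; 8/61]
x' − x̄ = [-80/61, 32/61] = K·y
y = (KᵀK)⁻¹·Kᵀ·(x' − x̄) = [4]
z = y + H·x̄ = [4] + [-6] = [-2]

z = [-2]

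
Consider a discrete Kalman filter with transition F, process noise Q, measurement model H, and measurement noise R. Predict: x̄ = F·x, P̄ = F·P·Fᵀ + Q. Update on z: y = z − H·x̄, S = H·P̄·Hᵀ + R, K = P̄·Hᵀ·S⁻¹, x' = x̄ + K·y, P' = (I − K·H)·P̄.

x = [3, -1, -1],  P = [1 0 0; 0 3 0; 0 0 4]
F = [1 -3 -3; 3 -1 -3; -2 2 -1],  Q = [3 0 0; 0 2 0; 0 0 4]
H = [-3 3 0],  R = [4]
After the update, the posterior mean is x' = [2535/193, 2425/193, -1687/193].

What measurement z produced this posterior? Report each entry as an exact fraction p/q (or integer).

x̄ = F·x = [9, 13, -7]
P̄ = F·P·Fᵀ + Q = [67 48 -8; 48 50 0; -8 0 24]
S = H·P̄·Hᵀ + R = [193]
K = P̄·Hᵀ·S⁻¹ = [-57/193; 6/193; 24/193]
x' − x̄ = [798/193, -84/193, -336/193] = K·y
y = (KᵀK)⁻¹·Kᵀ·(x' − x̄) = [-14]
z = y + H·x̄ = [-14] + [12] = [-2]

z = [-2]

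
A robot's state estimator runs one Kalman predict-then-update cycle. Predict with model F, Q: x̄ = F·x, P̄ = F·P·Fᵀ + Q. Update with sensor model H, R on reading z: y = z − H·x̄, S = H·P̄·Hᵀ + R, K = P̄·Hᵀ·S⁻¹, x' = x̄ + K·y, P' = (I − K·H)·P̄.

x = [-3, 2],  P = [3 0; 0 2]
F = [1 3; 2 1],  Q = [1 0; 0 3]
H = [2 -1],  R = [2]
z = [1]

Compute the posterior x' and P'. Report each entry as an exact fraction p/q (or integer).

x' = [-111/59, -299/59]
P' = [274/59 484/59; 484/59 954/59]

x̄ = F·x = [3, -4]
P̄ = F·P·Fᵀ + Q = [22 12; 12 17]
y = z − H·x̄ = [-9]
S = H·P̄·Hᵀ + R = [59]
K = P̄·Hᵀ·S⁻¹ = [32/59; 7/59]
x' = x̄ + K·y = [-111/59, -299/59]
P' = (I − K·H)·P̄ = [274/59 484/59; 484/59 954/59]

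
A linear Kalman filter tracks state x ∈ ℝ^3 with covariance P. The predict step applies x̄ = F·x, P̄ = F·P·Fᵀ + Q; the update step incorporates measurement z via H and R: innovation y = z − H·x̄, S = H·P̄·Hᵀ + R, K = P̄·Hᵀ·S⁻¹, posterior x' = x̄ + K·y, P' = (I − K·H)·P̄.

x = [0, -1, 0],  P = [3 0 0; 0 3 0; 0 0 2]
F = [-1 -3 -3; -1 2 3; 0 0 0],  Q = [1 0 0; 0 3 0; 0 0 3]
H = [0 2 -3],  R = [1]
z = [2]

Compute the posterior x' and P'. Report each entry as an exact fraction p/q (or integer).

x' = [30/43, 22/43, -27/86]
P' = [1018/43 -231/43 -297/86; -231/43 252/43 162/43; -297/86 162/43 435/172]

x̄ = F·x = [3, -2, 0]
P̄ = F·P·Fᵀ + Q = [49 -33 0; -33 36 0; 0 0 3]
y = z − H·x̄ = [6]
S = H·P̄·Hᵀ + R = [172]
K = P̄·Hᵀ·S⁻¹ = [-33/86; 18/43; -9/172]
x' = x̄ + K·y = [30/43, 22/43, -27/86]
P' = (I − K·H)·P̄ = [1018/43 -231/43 -297/86; -231/43 252/43 162/43; -297/86 162/43 435/172]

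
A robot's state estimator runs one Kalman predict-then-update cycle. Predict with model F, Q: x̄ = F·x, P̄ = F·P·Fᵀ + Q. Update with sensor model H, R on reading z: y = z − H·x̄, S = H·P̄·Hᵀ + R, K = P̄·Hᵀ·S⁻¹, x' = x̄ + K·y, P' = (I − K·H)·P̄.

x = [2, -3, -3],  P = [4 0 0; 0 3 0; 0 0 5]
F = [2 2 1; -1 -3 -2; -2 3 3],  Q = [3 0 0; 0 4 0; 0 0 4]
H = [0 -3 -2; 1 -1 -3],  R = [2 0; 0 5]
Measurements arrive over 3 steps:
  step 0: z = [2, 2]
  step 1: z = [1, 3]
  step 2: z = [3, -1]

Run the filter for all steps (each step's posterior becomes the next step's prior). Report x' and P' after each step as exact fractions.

step 0: x̄ = F·x = [-5, 13, -22]
step 0: P̄ = F·P·Fᵀ + Q = [36 -36 17; -36 55 -49; 17 -49 92]
step 0: y = z − H·x̄ = [-3, -46]
step 0: S = H·P̄·Hᵀ + R = [277 252; 252 600]
step 0: K = P̄·Hᵀ·S⁻¹ = [3259/8558 -4277/34232; -2263/4279 8099/25674; 1280/4279 -8141/17116]
step 0: x' = x̄ + K·y = [-6763/17116, 971/12837, -8713/8558]
step 0: P' = (I − K·H)·P̄ = [357505/34232 -29857/8558 83053/17116; -29857/8558 24400/12837 -9937/4279; 83053/17116 -9937/4279 27251/8558]
step 1: x̄ = F·x = [-21272/12837, 37731/17116, -8717/4279]
step 1: P̄ = F·P·Fᵀ + Q = [484876/12837 -160513/8558 -125313/4279; -160513/8558 509953/34232 59456/4279; -125313/4279 59456/4279 142815/4279]
step 1: y = z − H·x̄ = [60573/17116, 38513/51348]
step 1: S = H·P̄·Hᵀ + R = [14935897/34232 17548271/34232; 17548271/34232 67229435/102696]
step 1: K = P̄·Hᵀ·S⁻¹ = [9189415/180457492 423860899/2345947396; -34873309/90228746 220016229/1172973698; 4890669/45114373 -178173375/586486849]
step 1: x' = x̄ + K·y = [-786687068/586486849, 573177533/586486849, -1103400411/586486849]
step 1: P' = (I − K·H)·P̄ = [13692720893/2345947396 -1704543369/1172973698 1248541928/586486849; -1704543369/1172973698 594954795/586486849 -665755684/586486849; 1248541928/586486849 -665755684/586486849 935054829/586486849]
step 2: x̄ = F·x = [-1530419481/586486849, 1273955291/586486849, -1330346/45114373]
step 2: P̄ = F·P·Fᵀ + Q = [14280026949/586486849 -14100890501/1172973698 -770769573/45114373; -14100890501/1172973698 27021637949/2345947396 350730804/45114373; -770769573/45114373 350730804/45114373 1005377667/45114373]
step 2: y = z − H·x̄ = [5546737424/586486849, 2166004429/586486849]
step 2: S = H·P̄·Hᵀ + R = [675861212765/2345947396 760126144437/2345947396; 760126144437/2345947396 972699910509/2345947396]
step 2: K = P̄·Hᵀ·S⁻¹ = [570382562325/11312897275832 5835114460409/33938691827496; -2185735951167/5656448637916 1068756803331/5656448637916; 153124064886/1414112159479 -432455723934/1414112159479]
step 2: x' = x̄ + K·y = [-50828530094035/33938691827496, -4437795602197/5656448637916, -190657970036/1414112159479]
step 2: P' = (I − K·H)·P̄ = [194874948424027/33938691827496 -8134896151567/5656448637916 2979288236547/1414112159479; -8134896151567/5656448637916 2862269717389/2828224318958 -1600268300250/1414112159479; 2979288236547/1414112159479 -1600268300250/1414112159479 2247278385489/1414112159479]

step 0: x' = [-6763/17116, 971/12837, -8713/8558], P' = [357505/34232 -29857/8558 83053/17116; -29857/8558 24400/12837 -9937/4279; 83053/17116 -9937/4279 27251/8558]
step 1: x' = [-786687068/586486849, 573177533/586486849, -1103400411/586486849], P' = [13692720893/2345947396 -1704543369/1172973698 1248541928/586486849; -1704543369/1172973698 594954795/586486849 -665755684/586486849; 1248541928/586486849 -665755684/586486849 935054829/586486849]
step 2: x' = [-50828530094035/33938691827496, -4437795602197/5656448637916, -190657970036/1414112159479], P' = [194874948424027/33938691827496 -8134896151567/5656448637916 2979288236547/1414112159479; -8134896151567/5656448637916 2862269717389/2828224318958 -1600268300250/1414112159479; 2979288236547/1414112159479 -1600268300250/1414112159479 2247278385489/1414112159479]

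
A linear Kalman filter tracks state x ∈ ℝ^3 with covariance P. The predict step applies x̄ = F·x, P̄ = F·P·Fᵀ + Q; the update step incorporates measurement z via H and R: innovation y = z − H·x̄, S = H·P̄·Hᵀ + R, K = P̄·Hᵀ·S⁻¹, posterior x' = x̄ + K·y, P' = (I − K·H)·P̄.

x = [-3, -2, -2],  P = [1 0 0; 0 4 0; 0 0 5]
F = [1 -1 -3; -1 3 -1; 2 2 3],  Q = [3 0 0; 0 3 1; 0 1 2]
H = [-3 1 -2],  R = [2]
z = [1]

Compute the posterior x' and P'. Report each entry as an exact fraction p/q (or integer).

x̄ = F·x = [5, -1, -16]
P̄ = F·P·Fᵀ + Q = [53 2 -51; 2 45 8; -51 8 67]
y = z − H·x̄ = [-15]
S = H·P̄·Hᵀ + R = [136]
K = P̄·Hᵀ·S⁻¹ = [-55/136; 23/136; 27/136]
x' = x̄ + K·y = [1505/136, -481/136, -2581/136]
P' = (I − K·H)·P̄ = [4183/136 1537/136 -5451/136; 1537/136 5591/136 467/136; -5451/136 467/136 8383/136]

x' = [1505/136, -481/136, -2581/136]
P' = [4183/136 1537/136 -5451/136; 1537/136 5591/136 467/136; -5451/136 467/136 8383/136]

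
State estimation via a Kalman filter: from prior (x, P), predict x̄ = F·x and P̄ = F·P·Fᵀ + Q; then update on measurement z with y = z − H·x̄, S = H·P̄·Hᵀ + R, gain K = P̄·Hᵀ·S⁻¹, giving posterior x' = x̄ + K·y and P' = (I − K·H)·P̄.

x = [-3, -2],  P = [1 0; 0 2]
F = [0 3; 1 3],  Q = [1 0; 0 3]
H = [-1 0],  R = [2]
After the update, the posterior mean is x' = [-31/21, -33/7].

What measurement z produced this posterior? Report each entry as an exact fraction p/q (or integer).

z = [1]

x̄ = F·x = [-6, -9]
P̄ = F·P·Fᵀ + Q = [19 18; 18 22]
S = H·P̄·Hᵀ + R = [21]
K = P̄·Hᵀ·S⁻¹ = [-19/21; -6/7]
x' − x̄ = [95/21, 30/7] = K·y
y = (KᵀK)⁻¹·Kᵀ·(x' − x̄) = [-5]
z = y + H·x̄ = [-5] + [6] = [1]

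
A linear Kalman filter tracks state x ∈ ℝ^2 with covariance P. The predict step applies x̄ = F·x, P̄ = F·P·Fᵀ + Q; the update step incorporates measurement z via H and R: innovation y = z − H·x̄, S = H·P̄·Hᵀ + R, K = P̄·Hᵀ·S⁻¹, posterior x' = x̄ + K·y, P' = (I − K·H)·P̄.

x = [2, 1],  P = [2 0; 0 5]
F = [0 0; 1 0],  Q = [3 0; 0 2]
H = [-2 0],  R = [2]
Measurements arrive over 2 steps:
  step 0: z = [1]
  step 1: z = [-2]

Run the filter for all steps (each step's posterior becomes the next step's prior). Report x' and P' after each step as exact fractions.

step 0: x̄ = F·x = [0, 2]
step 0: P̄ = F·P·Fᵀ + Q = [3 0; 0 4]
step 0: y = z − H·x̄ = [1]
step 0: S = H·P̄·Hᵀ + R = [14]
step 0: K = P̄·Hᵀ·S⁻¹ = [-3/7; 0]
step 0: x' = x̄ + K·y = [-3/7, 2]
step 0: P' = (I − K·H)·P̄ = [3/7 0; 0 4]
step 1: x̄ = F·x = [0, -3/7]
step 1: P̄ = F·P·Fᵀ + Q = [3 0; 0 17/7]
step 1: y = z − H·x̄ = [-2]
step 1: S = H·P̄·Hᵀ + R = [14]
step 1: K = P̄·Hᵀ·S⁻¹ = [-3/7; 0]
step 1: x' = x̄ + K·y = [6/7, -3/7]
step 1: P' = (I − K·H)·P̄ = [3/7 0; 0 17/7]

step 0: x' = [-3/7, 2], P' = [3/7 0; 0 4]
step 1: x' = [6/7, -3/7], P' = [3/7 0; 0 17/7]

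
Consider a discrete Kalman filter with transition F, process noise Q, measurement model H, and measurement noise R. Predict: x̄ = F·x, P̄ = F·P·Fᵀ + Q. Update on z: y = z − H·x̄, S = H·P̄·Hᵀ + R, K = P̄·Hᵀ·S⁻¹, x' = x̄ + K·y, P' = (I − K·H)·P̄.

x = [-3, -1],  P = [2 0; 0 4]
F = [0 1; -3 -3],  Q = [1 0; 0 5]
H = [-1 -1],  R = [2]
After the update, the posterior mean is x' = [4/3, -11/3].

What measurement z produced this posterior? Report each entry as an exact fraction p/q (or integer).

z = [3]

x̄ = F·x = [-1, 12]
P̄ = F·P·Fᵀ + Q = [5 -12; -12 59]
S = H·P̄·Hᵀ + R = [42]
K = P̄·Hᵀ·S⁻¹ = [1/6; -47/42]
x' − x̄ = [7/3, -47/3] = K·y
y = (KᵀK)⁻¹·Kᵀ·(x' − x̄) = [14]
z = y + H·x̄ = [14] + [-11] = [3]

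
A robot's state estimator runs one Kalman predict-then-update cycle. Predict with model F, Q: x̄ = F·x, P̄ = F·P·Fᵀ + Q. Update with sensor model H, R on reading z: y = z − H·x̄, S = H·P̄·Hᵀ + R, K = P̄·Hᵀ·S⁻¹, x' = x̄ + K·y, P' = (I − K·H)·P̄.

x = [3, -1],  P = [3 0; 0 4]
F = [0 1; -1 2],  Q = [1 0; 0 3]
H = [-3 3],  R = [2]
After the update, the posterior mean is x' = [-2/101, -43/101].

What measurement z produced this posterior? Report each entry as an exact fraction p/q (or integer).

z = [-1]

x̄ = F·x = [-1, -5]
P̄ = F·P·Fᵀ + Q = [5 8; 8 22]
S = H·P̄·Hᵀ + R = [101]
K = P̄·Hᵀ·S⁻¹ = [9/101; 42/101]
x' − x̄ = [99/101, 462/101] = K·y
y = (KᵀK)⁻¹·Kᵀ·(x' − x̄) = [11]
z = y + H·x̄ = [11] + [-12] = [-1]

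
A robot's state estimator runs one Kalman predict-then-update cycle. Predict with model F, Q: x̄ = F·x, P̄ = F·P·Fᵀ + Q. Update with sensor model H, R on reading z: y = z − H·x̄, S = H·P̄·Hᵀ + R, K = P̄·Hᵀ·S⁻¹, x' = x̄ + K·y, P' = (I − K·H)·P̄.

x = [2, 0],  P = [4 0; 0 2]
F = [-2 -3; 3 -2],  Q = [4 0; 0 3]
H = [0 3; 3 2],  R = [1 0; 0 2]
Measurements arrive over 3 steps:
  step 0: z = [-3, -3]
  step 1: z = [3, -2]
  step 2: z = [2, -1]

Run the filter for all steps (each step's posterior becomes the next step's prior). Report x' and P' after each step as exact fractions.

step 0: x' = [-12007/33559, -65847/67118], P' = [9050/33559 -2469/33559; -2469/33559 3718/33559]
step 1: x' = [-36556163/33593219, 189410977/201559314], P' = [8662146/33593219 -2343816/33593219; -2343816/33593219 10941485/100779657]
step 2: x' = [-108061035412/147344316949, 84741658467/147344316949], P' = [37981192660/147344316949 -10271484921/147344316949; -10271484921/147344316949 31977837787/294688633898]

step 0: x̄ = F·x = [-4, 6]
step 0: P̄ = F·P·Fᵀ + Q = [38 -12; -12 47]
step 0: y = z − H·x̄ = [-21, -3]
step 0: S = H·P̄·Hᵀ + R = [424 174; 174 388]
step 0: K = P̄·Hᵀ·S⁻¹ = [-7407/33559 11106/33559; 11154/33559 29/67118]
step 0: x' = x̄ + K·y = [-12007/33559, -65847/67118]
step 0: P' = (I − K·H)·P̄ = [9050/33559 -2469/33559; -2469/33559 3718/33559]
step 1: x̄ = F·x = [6637/1814, 29826/33559]
step 1: P̄ = F·P·Fᵀ + Q = [4710/907 -531/907; -531/907 226627/33559]
step 1: y = z − H·x̄ = [11199/33559, -990247/67118]
step 1: S = H·P̄·Hᵀ + R = [2073202/33559 1182939/33559; 1182939/33559 2306292/33559]
step 1: K = P̄·Hᵀ·S⁻¹ = [-7031448/33593219 10649403/33593219; 10941485/33593219 394313/100779657]
step 1: x' = x̄ + K·y = [-36556163/33593219, 189410977/201559314]
step 1: P' = (I − K·H)·P̄ = [8662146/33593219 -2343816/33593219; -2343816/33593219 10941485/100779657]
step 2: x̄ = F·x = [-43186325/67186438, -518416444/100779657]
step 2: P̄ = F·P·Fᵀ + Q = [173720123/33593219 -18370826/33593219; -18370826/33593219 664360229/100779657]
step 2: y = z − H·x̄ = [585602882/33593219, 2260783387/201559314]
step 2: S = H·P̄·Hᵀ + R = [2026673906/33593219 1163383024/33593219; 1163383024/33593219 6888093815/100779657]
step 2: K = P̄·Hᵀ·S⁻¹ = [-30814454763/147344316949 46700304069/147344316949; 95933513361/294688633898 581691512/147344316949]
step 2: x' = x̄ + K·y = [-108061035412/147344316949, 84741658467/147344316949]
step 2: P' = (I − K·H)·P̄ = [37981192660/147344316949 -10271484921/147344316949; -10271484921/147344316949 31977837787/294688633898]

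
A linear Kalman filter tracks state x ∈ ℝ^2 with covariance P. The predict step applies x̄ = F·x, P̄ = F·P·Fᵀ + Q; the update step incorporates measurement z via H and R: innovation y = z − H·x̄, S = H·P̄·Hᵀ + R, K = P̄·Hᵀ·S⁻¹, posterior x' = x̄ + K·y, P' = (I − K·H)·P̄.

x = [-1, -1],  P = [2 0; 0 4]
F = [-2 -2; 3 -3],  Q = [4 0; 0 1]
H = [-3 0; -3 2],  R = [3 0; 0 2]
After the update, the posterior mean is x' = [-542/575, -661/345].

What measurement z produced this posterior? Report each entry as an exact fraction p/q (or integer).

x̄ = F·x = [4, 0]
P̄ = F·P·Fᵀ + Q = [28 12; 12 55]
S = H·P̄·Hᵀ + R = [255 180; 180 330]
K = P̄·Hᵀ·S⁻¹ = [-188/575 -2/575; -56/115 169/345]
x' − x̄ = [-2842/575, -661/345] = K·y
y = (KᵀK)⁻¹·Kᵀ·(x' − x̄) = [15, 11]
z = y + H·x̄ = [15, 11] + [-12, -12] = [3, -1]

z = [3, -1]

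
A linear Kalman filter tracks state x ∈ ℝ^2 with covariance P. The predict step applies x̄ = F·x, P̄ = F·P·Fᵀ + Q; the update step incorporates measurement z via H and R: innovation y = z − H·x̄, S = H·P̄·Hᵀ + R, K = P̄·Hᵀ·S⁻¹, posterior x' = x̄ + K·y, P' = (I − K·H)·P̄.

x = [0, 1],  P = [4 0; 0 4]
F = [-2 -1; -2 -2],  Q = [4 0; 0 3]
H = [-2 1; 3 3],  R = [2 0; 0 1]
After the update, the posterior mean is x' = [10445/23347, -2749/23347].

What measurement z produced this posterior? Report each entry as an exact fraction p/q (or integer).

z = [-1, 1]

x̄ = F·x = [-1, -2]
P̄ = F·P·Fᵀ + Q = [24 24; 24 35]
S = H·P̄·Hᵀ + R = [37 -111; -111 964]
K = P̄·Hᵀ·S⁻¹ = [-7152/23347 72/631; 7115/23347 138/631]
x' − x̄ = [33792/23347, 43945/23347] = K·y
y = (KᵀK)⁻¹·Kᵀ·(x' − x̄) = [-1, 10]
z = y + H·x̄ = [-1, 10] + [0, -9] = [-1, 1]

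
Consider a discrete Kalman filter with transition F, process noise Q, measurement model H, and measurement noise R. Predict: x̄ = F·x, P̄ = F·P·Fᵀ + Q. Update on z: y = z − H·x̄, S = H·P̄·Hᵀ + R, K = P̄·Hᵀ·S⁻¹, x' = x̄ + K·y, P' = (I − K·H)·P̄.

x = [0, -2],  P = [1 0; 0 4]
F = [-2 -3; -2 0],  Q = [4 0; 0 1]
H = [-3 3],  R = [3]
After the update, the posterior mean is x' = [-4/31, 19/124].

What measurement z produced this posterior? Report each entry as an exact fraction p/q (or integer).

z = [1]

x̄ = F·x = [6, 0]
P̄ = F·P·Fᵀ + Q = [44 4; 4 5]
S = H·P̄·Hᵀ + R = [372]
K = P̄·Hᵀ·S⁻¹ = [-10/31; 1/124]
x' − x̄ = [-190/31, 19/124] = K·y
y = (KᵀK)⁻¹·Kᵀ·(x' − x̄) = [19]
z = y + H·x̄ = [19] + [-18] = [1]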